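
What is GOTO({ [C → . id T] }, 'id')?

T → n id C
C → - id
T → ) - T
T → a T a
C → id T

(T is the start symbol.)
GOTO(I, 'id') = CLOSURE({ [A → αX.β] : [A → α.Xβ] ∈ I, X = 'id' })

Items with dot before 'id', with the dot advanced:
  [C → . id T] → [C → id . T]
Closure of the advanced items:
  [C → id . T] has the dot before T: add [T → . n id C], [T → . ) - T], [T → . a T a]

GOTO = { [C → id . T], [T → . ) - T], [T → . a T a], [T → . n id C] }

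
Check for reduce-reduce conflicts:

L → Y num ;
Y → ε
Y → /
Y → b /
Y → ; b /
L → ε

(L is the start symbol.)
Yes — I0: [L → .] vs [Y → .]

A reduce-reduce conflict occurs when an LR(0) state has two complete items [A → α .] and [B → β .] — both call for a reduction, and with no lookahead the parser cannot choose between them.

Augment with L' → L and build the canonical LR(0) collection (I0 = CLOSURE({[L' → . L]}), then GOTO on every symbol after a dot until no new states appear). It has 11 states:
  I0: { [L → . Y num ;], [L → .], [L' → . L], [Y → . /], [Y → . ; b /], [Y → . b /], [Y → .] }  — shift, 2 reduces
  I1: { [Y → / .] }  — reduce
  I2: { [Y → ; . b /] }  — shift
  I3: { [L' → L .] }  — accept
  I4: { [L → Y . num ;] }  — shift
  I5: { [Y → b . /] }  — shift
  I6: { [Y → b / .] }  — reduce
  I7: { [L → Y num . ;] }  — shift
  I8: { [L → Y num ; .] }  — reduce
  I9: { [Y → ; b . /] }  — shift
  I10: { [Y → ; b / .] }  — reduce

I0 contains complete items [L → .], [Y → .] — reduce-reduce conflict.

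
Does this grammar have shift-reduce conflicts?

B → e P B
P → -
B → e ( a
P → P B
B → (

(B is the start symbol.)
No shift-reduce conflicts

Augment with B' → B and build the canonical LR(0) collection (I0 = CLOSURE({[B' → . B]}), then GOTO on every symbol after a dot until no new states appear). It has 9 states:
  I0: { [B → . (], [B → . e ( a], [B → . e P B], [B' → . B] }  — shift
  I1: { [B → ( .] }  — reduce
  I2: { [B' → B .] }  — accept
  I3: { [B → e . ( a], [B → e . P B], [P → . -], [P → . P B] }  — shift
  I4: { [B → e ( . a] }  — shift
  I5: { [P → - .] }  — reduce
  I6: { [B → . (], [B → . e ( a], [B → . e P B], [B → e P . B], [P → P . B] }  — shift
  I7: { [B → e P B .], [P → P B .] }  — 2 reduces
  I8: { [B → e ( a .] }  — reduce

No state contains both a complete item and a shift item.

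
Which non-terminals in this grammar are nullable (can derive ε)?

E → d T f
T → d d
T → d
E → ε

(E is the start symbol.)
{ 'E' }

A non-terminal is nullable if it can derive ε (the empty string): either it has an ε-production, or it has a production whose right-hand side consists entirely of nullable non-terminals.

ε-productions: E → ε
So E is immediately nullable.
No further non-terminal can be added: every production for the remaining non-terminals contains a terminal or a non-nullable non-terminal.
Nullable = { 'E' }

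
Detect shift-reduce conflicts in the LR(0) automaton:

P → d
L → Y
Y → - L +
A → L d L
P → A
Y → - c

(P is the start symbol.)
No shift-reduce conflicts

Augment with P' → P and build the canonical LR(0) collection (I0 = CLOSURE({[P' → . P]}), then GOTO on every symbol after a dot until no new states appear). It has 12 states:
  I0: { [A → . L d L], [L → . Y], [P → . A], [P → . d], [P' → . P], [Y → . - L +], [Y → . - c] }  — shift
  I1: { [L → . Y], [Y → - . L +], [Y → - . c], [Y → . - L +], [Y → . - c] }  — shift
  I2: { [P → A .] }  — reduce
  I3: { [A → L . d L] }  — shift
  I4: { [P' → P .] }  — accept
  I5: { [L → Y .] }  — reduce
  I6: { [P → d .] }  — reduce
  I7: { [A → L d . L], [L → . Y], [Y → . - L +], [Y → . - c] }  — shift
  I8: { [A → L d L .] }  — reduce
  I9: { [Y → - L . +] }  — shift
  I10: { [Y → - c .] }  — reduce
  I11: { [Y → - L + .] }  — reduce

No state contains both a complete item and a shift item.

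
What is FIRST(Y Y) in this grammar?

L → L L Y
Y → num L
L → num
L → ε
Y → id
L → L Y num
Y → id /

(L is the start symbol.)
FIRST sets of the non-terminals involved (from the grammar, by fixed-point iteration):
  FIRST(Y) = { 'id', 'num' }

To compute FIRST(Y Y), process the symbols left to right:
Symbol Y is a non-terminal. Add FIRST(Y) \ {ε} = { 'id', 'num' }
Y is not nullable (ε ∉ FIRST(Y)), so stop here.
FIRST(Y Y) = { 'id', 'num' }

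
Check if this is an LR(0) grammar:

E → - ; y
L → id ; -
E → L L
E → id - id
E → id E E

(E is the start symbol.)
A grammar is LR(0) if no state in the canonical LR(0) collection has:
  - both a shift item (dot before a terminal) and a complete item (shift-reduce conflict), or
  - two or more complete items (reduce-reduce conflict; the accept item [E' → E .] counts as a complete item here).

Augment with E' → E and build the canonical LR(0) collection (I0 = CLOSURE({[E' → . E]}), then GOTO on every symbol after a dot until no new states appear). It has 15 states:
  I0: { [E → . - ; y], [E → . L L], [E → . id - id], [E → . id E E], [E' → . E], [L → . id ; -] }  — shift
  I1: { [E → - . ; y] }  — shift
  I2: { [E' → E .] }  — accept
  I3: { [E → L . L], [L → . id ; -] }  — shift
  I4: { [E → . - ; y], [E → . L L], [E → . id - id], [E → . id E E], [E → id . - id], [E → id . E E], [L → . id ; -], [L → id . ; -] }  — shift
  I5: { [E → - . ; y], [E → id - . id] }  — shift
  I6: { [L → id ; . -] }  — shift
  I7: { [E → . - ; y], [E → . L L], [E → . id - id], [E → . id E E], [E → id E . E], [L → . id ; -] }  — shift
  I8: { [E → id E E .] }  — reduce
  I9: { [L → id ; - .] }  — reduce
  I10: { [E → - ; . y] }  — shift
  I11: { [E → id - id .] }  — reduce
  I12: { [E → - ; y .] }  — reduce
  I13: { [E → L L .] }  — reduce
  I14: { [L → id . ; -] }  — shift

Every state is either a pure shift/goto state or contains exactly one complete item and nothing to shift — no conflicts. The grammar is LR(0).

Answer: Yes, the grammar is LR(0)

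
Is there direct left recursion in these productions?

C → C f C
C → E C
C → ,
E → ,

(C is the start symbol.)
Yes, C is left-recursive

C → C f C: LEFT RECURSIVE (starts with C)
C → E C: starts with E
C → ,: starts with ','
E → ,: starts with ','

The grammar has direct left recursion on: C.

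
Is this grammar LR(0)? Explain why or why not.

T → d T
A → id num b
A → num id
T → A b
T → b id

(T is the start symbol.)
A grammar is LR(0) if no state in the canonical LR(0) collection has:
  - both a shift item (dot before a terminal) and a complete item (shift-reduce conflict), or
  - two or more complete items (reduce-reduce conflict; the accept item [T' → T .] counts as a complete item here).

Augment with T' → T and build the canonical LR(0) collection (I0 = CLOSURE({[T' → . T]}), then GOTO on every symbol after a dot until no new states appear). It has 13 states:
  I0: { [A → . id num b], [A → . num id], [T → . A b], [T → . b id], [T → . d T], [T' → . T] }  — shift
  I1: { [T → A . b] }  — shift
  I2: { [T' → T .] }  — accept
  I3: { [T → b . id] }  — shift
  I4: { [A → . id num b], [A → . num id], [T → . A b], [T → . b id], [T → . d T], [T → d . T] }  — shift
  I5: { [A → id . num b] }  — shift
  I6: { [A → num . id] }  — shift
  I7: { [A → num id .] }  — reduce
  I8: { [A → id num . b] }  — shift
  I9: { [A → id num b .] }  — reduce
  I10: { [T → d T .] }  — reduce
  I11: { [T → b id .] }  — reduce
  I12: { [T → A b .] }  — reduce

Every state is either a pure shift/goto state or contains exactly one complete item and nothing to shift — no conflicts. The grammar is LR(0).

Answer: Yes, the grammar is LR(0)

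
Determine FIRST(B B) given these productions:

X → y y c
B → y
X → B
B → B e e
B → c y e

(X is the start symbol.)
{ 'c', 'y' }

FIRST sets of the non-terminals involved (from the grammar, by fixed-point iteration):
  FIRST(B) = { 'c', 'y' }

To compute FIRST(B B), process the symbols left to right:
Symbol B is a non-terminal. Add FIRST(B) \ {ε} = { 'c', 'y' }
B is not nullable (ε ∉ FIRST(B)), so stop here.
FIRST(B B) = { 'c', 'y' }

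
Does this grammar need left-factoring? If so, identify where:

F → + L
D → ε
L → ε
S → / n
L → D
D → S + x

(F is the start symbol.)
No, left-factoring is not needed

Left-factoring is needed when two productions for the same non-terminal
share a common prefix on the right-hand side.

Productions for D:
  D → ε
  D → S + x
Productions for L:
  L → ε
  L → D

No common prefixes found.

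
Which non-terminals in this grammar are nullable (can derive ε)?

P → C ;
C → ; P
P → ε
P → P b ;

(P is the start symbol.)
A non-terminal is nullable if it can derive ε (the empty string): either it has an ε-production, or it has a production whose right-hand side consists entirely of nullable non-terminals.

ε-productions: P → ε
So P is immediately nullable.
No further non-terminal can be added: every production for the remaining non-terminals contains a terminal or a non-nullable non-terminal.
Nullable = { 'P' }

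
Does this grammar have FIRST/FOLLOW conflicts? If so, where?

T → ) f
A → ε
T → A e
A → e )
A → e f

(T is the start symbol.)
Yes. A → e ')' with FOLLOW(A) on { 'e' }; A → e f with FOLLOW(A) on { 'e' }

A FIRST/FOLLOW conflict occurs when a non-terminal N has a nullable alternative N → β (β ⇒* ε) and another alternative N → α with FIRST(α) ∩ FOLLOW(N) ≠ ∅: on such a lookahead the parser cannot decide between expanding α and letting N vanish via β.

Nullable non-terminals: A.

A: nullable alternative(s) A → ε; FOLLOW(A) = { 'e' }
  A → ε: FIRST \ {ε} = { } — this is the only nullable alternative, skip
  A → e ): FIRST \ {ε} = { 'e' } — overlaps FOLLOW(A) on { 'e' }: CONFLICT
  A → e f: FIRST \ {ε} = { 'e' } — overlaps FOLLOW(A) on { 'e' }: CONFLICT

T has no nullable alternative, so no FIRST/FOLLOW check is needed there.

So the grammar has 2 FIRST/FOLLOW conflicts (marked CONFLICT above).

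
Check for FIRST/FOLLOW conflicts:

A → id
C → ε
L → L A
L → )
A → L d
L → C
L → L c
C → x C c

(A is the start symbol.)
Nullable non-terminals: C, L.
FIRST sets used below: FIRST(L) = { ')', 'c', 'd', 'id', 'x', ε }, FIRST(A) = { ')', 'c', 'd', 'id', 'x' }, FIRST(C) = { 'x', ε }

C: nullable alternative(s) C → ε; FOLLOW(C) = { ')', 'c', 'd', 'id', 'x' }
  C → ε: FIRST \ {ε} = { } — this is the only nullable alternative, skip
  C → x C c: FIRST \ {ε} = { 'x' } — overlaps FOLLOW(C) on { 'x' }: CONFLICT

L: nullable alternative(s) L → C; FOLLOW(L) = { ')', 'c', 'd', 'id', 'x' }
  L → L A: FIRST \ {ε} = { ')', 'c', 'd', 'id', 'x' } — overlaps FOLLOW(L) on { ')', 'c', 'd', 'id', 'x' }: CONFLICT
  L → ): FIRST \ {ε} = { ')' } — overlaps FOLLOW(L) on { ')' }: CONFLICT
  L → C: FIRST \ {ε} = { 'x' } — this is the only nullable alternative, skip
  L → L c: FIRST \ {ε} = { ')', 'c', 'd', 'id', 'x' } — overlaps FOLLOW(L) on { ')', 'c', 'd', 'id', 'x' }: CONFLICT

A has no nullable alternative, so no FIRST/FOLLOW check is needed there.

So the grammar has 4 FIRST/FOLLOW conflicts (marked CONFLICT above).

Answer: Yes. C → x C c with FOLLOW(C) on { 'x' }; L → L A with FOLLOW(L) on { ')', 'c', 'd', 'id', 'x' }; L → ')' with FOLLOW(L) on { ')' }; L → L c with FOLLOW(L) on { ')', 'c', 'd', 'id', 'x' }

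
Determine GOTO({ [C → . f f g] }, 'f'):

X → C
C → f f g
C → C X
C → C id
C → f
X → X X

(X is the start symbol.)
{ [C → f . f g] }

GOTO(I, 'f') = CLOSURE({ [A → αX.β] : [A → α.Xβ] ∈ I, X = 'f' })

Items with dot before 'f', with the dot advanced:
  [C → . f f g] → [C → f . f g]
Closure adds nothing (no advanced item has the dot before a non-terminal).

GOTO = { [C → f . f g] }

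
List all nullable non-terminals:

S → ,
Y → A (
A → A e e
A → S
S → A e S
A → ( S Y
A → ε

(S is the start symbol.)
A non-terminal is nullable if it can derive ε (the empty string): either it has an ε-production, or it has a production whose right-hand side consists entirely of nullable non-terminals.

ε-productions: A → ε
So A is immediately nullable.
No further non-terminal can be added: every production for the remaining non-terminals contains a terminal or a non-nullable non-terminal.
Nullable = { 'A' }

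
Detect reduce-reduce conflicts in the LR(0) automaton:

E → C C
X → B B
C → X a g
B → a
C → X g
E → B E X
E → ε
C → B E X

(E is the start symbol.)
A reduce-reduce conflict occurs when an LR(0) state has two complete items [A → α .] and [B → β .] — both call for a reduction, and with no lookahead the parser cannot choose between them.

Augment with E' → E and build the canonical LR(0) collection (I0 = CLOSURE({[E' → . E]}), then GOTO on every symbol after a dot until no new states appear). It has 18 states:
  I0: { [B → . a], [C → . B E X], [C → . X a g], [C → . X g], [E → . B E X], [E → . C C], [E → .], [E' → . E], [X → . B B] }  — shift, reduce
  I1: { [B → . a], [C → . B E X], [C → . X a g], [C → . X g], [C → B . E X], [E → . B E X], [E → . C C], [E → .], [E → B . E X], [X → . B B], [X → B . B] }  — shift, reduce
  I2: { [B → . a], [C → . B E X], [C → . X a g], [C → . X g], [E → C . C], [X → . B B] }  — shift
  I3: { [E' → E .] }  — accept
  I4: { [C → X . a g], [C → X . g] }  — shift
  I5: { [B → a .] }  — reduce
  I6: { [C → X a . g] }  — shift
  I7: { [C → X g .] }  — reduce
  I8: { [C → X a g .] }  — reduce
  I9: { [B → . a], [C → . B E X], [C → . X a g], [C → . X g], [C → B . E X], [E → . B E X], [E → . C C], [E → .], [X → . B B], [X → B . B] }  — shift, reduce
  I10: { [E → C C .] }  — reduce
  I11: { [B → . a], [C → . B E X], [C → . X a g], [C → . X g], [C → B . E X], [E → . B E X], [E → . C C], [E → .], [E → B . E X], [X → . B B], [X → B . B], [X → B B .] }  — shift, 2 reduces
  I12: { [B → . a], [C → B E . X], [X → . B B] }  — shift
  I13: { [B → . a], [X → B . B] }  — shift
  I14: { [C → B E X .] }  — reduce
  I15: { [X → B B .] }  — reduce
  I16: { [B → . a], [C → B E . X], [E → B E . X], [X → . B B] }  — shift
  I17: { [C → B E X .], [E → B E X .] }  — 2 reduces

I11 contains complete items [E → .], [X → B B .] — reduce-reduce conflict.
I17 contains complete items [C → B E X .], [E → B E X .] — reduce-reduce conflict.

Answer: Yes — I11: [E → .] vs [X → B B .]; I17: [C → B E X .] vs [E → B E X .]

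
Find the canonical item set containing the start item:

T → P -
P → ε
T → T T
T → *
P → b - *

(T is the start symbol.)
First, augment the grammar with T' → T
I₀ = CLOSURE({ [T' → . T] }):
  [T' → . T] has the dot before T: add [T → . P -], [T → . T T], [T → . *]
  [T → . P -] has the dot before P: add [P → .], [P → . b - *]
No further items can be added.

I₀ = { [P → . b - *], [P → .], [T → . *], [T → . P -], [T → . T T], [T' → . T] }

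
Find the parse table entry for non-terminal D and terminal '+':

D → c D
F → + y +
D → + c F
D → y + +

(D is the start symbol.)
D → + c F

To find M[D, '+'], we find productions for D where '+' is in the predict set (PREDICT(N → α) = (FIRST(α) \ {ε}) ∪ (FOLLOW(N) if α ⇒* ε)).

D → c D: PREDICT = { 'c' }
D → + c F: PREDICT = { '+' }
  '+' is in predict set, so this production goes in M[D, '+']
D → y + +: PREDICT = { 'y' }

M[D, '+'] = D → + c F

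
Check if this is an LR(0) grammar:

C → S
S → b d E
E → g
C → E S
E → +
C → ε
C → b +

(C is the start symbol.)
No. Shift-reduce conflict between [C → .] and [C → . b +]

A grammar is LR(0) if no state in the canonical LR(0) collection has:
  - both a shift item (dot before a terminal) and a complete item (shift-reduce conflict), or
  - two or more complete items (reduce-reduce conflict; the accept item [C' → C .] counts as a complete item here).

Augment with C' → C and build the canonical LR(0) collection (I0 = CLOSURE({[C' → . C]}), then GOTO on every symbol after a dot until no new states appear). It has 12 states:
  I0: { [C → . E S], [C → . S], [C → . b +], [C → .], [C' → . C], [E → . +], [E → . g], [S → . b d E] }  — shift, reduce
  I1: { [E → + .] }  — reduce
  I2: { [C' → C .] }  — accept
  I3: { [C → E . S], [S → . b d E] }  — shift
  I4: { [C → S .] }  — reduce
  I5: { [C → b . +], [S → b . d E] }  — shift
  I6: { [E → g .] }  — reduce
  I7: { [C → b + .] }  — reduce
  I8: { [E → . +], [E → . g], [S → b d . E] }  — shift
  I9: { [S → b d E .] }  — reduce
  I10: { [C → E S .] }  — reduce
  I11: { [S → b . d E] }  — shift

Conflict in state I0:
  Shift-reduce conflict between [C → .] and [C → . b +]
So the grammar is NOT LR(0).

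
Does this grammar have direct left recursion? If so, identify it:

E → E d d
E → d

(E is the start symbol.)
Yes, E is left-recursive

E → E d d: LEFT RECURSIVE (starts with E)
E → d: starts with d

The grammar has direct left recursion on: E.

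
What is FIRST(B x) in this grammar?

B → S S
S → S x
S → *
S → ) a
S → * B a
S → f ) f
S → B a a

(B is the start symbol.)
{ ')', '*', 'f' }

FIRST sets of the non-terminals involved (from the grammar, by fixed-point iteration):
  FIRST(B) = { ')', '*', 'f' }

To compute FIRST(B x), process the symbols left to right:
Symbol B is a non-terminal. Add FIRST(B) \ {ε} = { ')', '*', 'f' }
B is not nullable (ε ∉ FIRST(B)), so stop here.
FIRST(B x) = { ')', '*', 'f' }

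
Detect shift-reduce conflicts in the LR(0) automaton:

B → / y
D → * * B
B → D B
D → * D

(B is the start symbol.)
Yes — I10: [D → * D .] vs [B → . / y]

Augment with B' → B and build the canonical LR(0) collection (I0 = CLOSURE({[B' → . B]}), then GOTO on every symbol after a dot until no new states appear). It has 11 states:
  I0: { [B → . / y], [B → . D B], [B' → . B], [D → . * * B], [D → . * D] }  — shift
  I1: { [D → * . * B], [D → * . D], [D → . * * B], [D → . * D] }  — shift
  I2: { [B → / . y] }  — shift
  I3: { [B' → B .] }  — accept
  I4: { [B → . / y], [B → . D B], [B → D . B], [D → . * * B], [D → . * D] }  — shift
  I5: { [B → D B .] }  — reduce
  I6: { [B → / y .] }  — reduce
  I7: { [B → . / y], [B → . D B], [D → * * . B], [D → * . * B], [D → * . D], [D → . * * B], [D → . * D] }  — shift
  I8: { [D → * D .] }  — reduce
  I9: { [D → * * B .] }  — reduce
  I10: { [B → . / y], [B → . D B], [B → D . B], [D → * D .], [D → . * * B], [D → . * D] }  — shift, reduce

I10 contains reduce item [D → * D .] and shift items [B → . / y], [D → . * * B], [D → . * D] — shift-reduce conflict.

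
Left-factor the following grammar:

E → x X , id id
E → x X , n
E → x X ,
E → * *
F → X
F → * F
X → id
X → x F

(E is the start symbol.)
Left-factoring transforms A → αβ₁ | αβ₂ into A → αA' and A' → β₁ | β₂
(α is the longest common prefix among the alternatives). Repeat until
no nonterminal has two alternatives with a common prefix.

Round 1: E has alternatives sharing prefix 'x X ,'. Introduce E': E → x X , E'
  Add: E' → id id
  Add: E' → n
  Add: E' → ε

No remaining common prefixes — done.

Resulting grammar:
E → x X , E'
E' → id id
E' → n
E' → ε
E → * *
F → X
F → * F
X → id
X → x F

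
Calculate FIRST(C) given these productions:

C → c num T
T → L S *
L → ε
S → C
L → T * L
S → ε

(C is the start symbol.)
From C → c num T:
  - c is a terminal: add 'c' and stop

Collecting: FIRST(C) = { 'c' }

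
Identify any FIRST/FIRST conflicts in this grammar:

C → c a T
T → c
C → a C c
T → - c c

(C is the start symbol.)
A FIRST/FIRST conflict occurs when two productions N → α and N → β for the same non-terminal have FIRST(α) ∩ FIRST(β) ≠ ∅ (with ε ∈ FIRST of a nullable right-hand side, so two nullable alternatives also conflict).

Productions for C:
  C → c a T: FIRST = { 'c' }
  C → a C c: FIRST = { 'a' }
Productions for T:
  T → c: FIRST = { 'c' }
  T → - c c: FIRST = { '-' }

All alternatives of each non-terminal have pairwise disjoint FIRST sets.

Answer: No FIRST/FIRST conflicts.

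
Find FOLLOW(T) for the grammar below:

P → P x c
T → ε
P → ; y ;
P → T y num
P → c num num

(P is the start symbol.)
In P → T y num: T is followed by y num, add FIRST(y num) \ {ε} = { 'y' }

Taking the union: FOLLOW(T) = { 'y' }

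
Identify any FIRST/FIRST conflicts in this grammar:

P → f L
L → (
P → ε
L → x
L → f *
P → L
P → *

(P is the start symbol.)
A FIRST/FIRST conflict occurs when two productions N → α and N → β for the same non-terminal have FIRST(α) ∩ FIRST(β) ≠ ∅ (with ε ∈ FIRST of a nullable right-hand side, so two nullable alternatives also conflict).

FIRST sets of the non-terminals at (or reachable through a nullable prefix from) the front of some alternative:
  FIRST(L) = { '(', 'f', 'x' }

Productions for P:
  P → f L: FIRST = { 'f' }
  P → ε: FIRST = { ε }
  P → L: FIRST = { '(', 'f', 'x' }
  P → *: FIRST = { '*' }
Productions for L:
  L → (: FIRST = { '(' }
  L → x: FIRST = { 'x' }
  L → f *: FIRST = { 'f' }

Conflict for P: P → f L and P → L
  Overlap: { 'f' }

Answer: Yes. P → f L / P → L on { 'f' }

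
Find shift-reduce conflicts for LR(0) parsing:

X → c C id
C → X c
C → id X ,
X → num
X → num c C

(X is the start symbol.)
Yes — I3: [X → num .] vs [X → num . c C]

A shift-reduce conflict occurs when an LR(0) state has both:
  - a complete (reduce) item [A → α .] (dot at the end), and
  - a shift item [B → β . c γ] (dot before a terminal).

Augment with X' → X and build the canonical LR(0) collection (I0 = CLOSURE({[X' → . X]}), then GOTO on every symbol after a dot until no new states appear). It has 13 states:
  I0: { [X → . c C id], [X → . num c C], [X → . num], [X' → . X] }  — shift
  I1: { [X' → X .] }  — accept
  I2: { [C → . X c], [C → . id X ,], [X → . c C id], [X → . num c C], [X → . num], [X → c . C id] }  — shift
  I3: { [X → num . c C], [X → num .] }  — shift, reduce
  I4: { [C → . X c], [C → . id X ,], [X → . c C id], [X → . num c C], [X → . num], [X → num c . C] }  — shift
  I5: { [X → num c C .] }  — reduce
  I6: { [C → X . c] }  — shift
  I7: { [C → id . X ,], [X → . c C id], [X → . num c C], [X → . num] }  — shift
  I8: { [C → id X . ,] }  — shift
  I9: { [C → id X , .] }  — reduce
  I10: { [C → X c .] }  — reduce
  I11: { [X → c C . id] }  — shift
  I12: { [X → c C id .] }  — reduce

I3 contains reduce item [X → num .] and shift item [X → num . c C] — shift-reduce conflict.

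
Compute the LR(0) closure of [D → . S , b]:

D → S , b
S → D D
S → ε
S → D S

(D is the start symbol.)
{ [D → . S , b], [S → . D D], [S → . D S], [S → .] }

Start with: [D → . S , b]
  [D → . S , b] has the dot before S: add [S → . D D], [S → .], [S → . D S]
  [S → . D D] has the dot before D: all D-items already present
No further items can be added.

CLOSURE = { [D → . S , b], [S → . D D], [S → . D S], [S → .] }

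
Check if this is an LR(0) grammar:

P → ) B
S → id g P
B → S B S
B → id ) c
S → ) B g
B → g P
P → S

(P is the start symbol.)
A grammar is LR(0) if no state in the canonical LR(0) collection has:
  - both a shift item (dot before a terminal) and a complete item (shift-reduce conflict), or
  - two or more complete items (reduce-reduce conflict; the accept item [P' → P .] counts as a complete item here).

Augment with P' → P and build the canonical LR(0) collection (I0 = CLOSURE({[P' → . P]}), then GOTO on every symbol after a dot until no new states appear). It has 19 states:
  I0: { [P → . ) B], [P → . S], [P' → . P], [S → . ) B g], [S → . id g P] }  — shift
  I1: { [B → . S B S], [B → . g P], [B → . id ) c], [P → ) . B], [S → ) . B g], [S → . ) B g], [S → . id g P] }  — shift
  I2: { [P' → P .] }  — accept
  I3: { [P → S .] }  — reduce
  I4: { [S → id . g P] }  — shift
  I5: { [P → . ) B], [P → . S], [S → . ) B g], [S → . id g P], [S → id g . P] }  — shift
  I6: { [S → id g P .] }  — reduce
  I7: { [B → . S B S], [B → . g P], [B → . id ) c], [S → ) . B g], [S → . ) B g], [S → . id g P] }  — shift
  I8: { [P → ) B .], [S → ) B . g] }  — shift, reduce
  I9: { [B → . S B S], [B → . g P], [B → . id ) c], [B → S . B S], [S → . ) B g], [S → . id g P] }  — shift
  I10: { [B → g . P], [P → . ) B], [P → . S], [S → . ) B g], [S → . id g P] }  — shift
  I11: { [B → id . ) c], [S → id . g P] }  — shift
  I12: { [B → id ) . c] }  — shift
  I13: { [B → id ) c .] }  — reduce
  I14: { [B → g P .] }  — reduce
  I15: { [B → S B . S], [S → . ) B g], [S → . id g P] }  — shift
  I16: { [B → S B S .] }  — reduce
  I17: { [S → ) B g .] }  — reduce
  I18: { [S → ) B . g] }  — shift

Conflict in state I8:
  Shift-reduce conflict between [P → ) B .] and [S → ) B . g]
So the grammar is NOT LR(0).

Answer: No. Shift-reduce conflict between [P → ) B .] and [S → ) B . g]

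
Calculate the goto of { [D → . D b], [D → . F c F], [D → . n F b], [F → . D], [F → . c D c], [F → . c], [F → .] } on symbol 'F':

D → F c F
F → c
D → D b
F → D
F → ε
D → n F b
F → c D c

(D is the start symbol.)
GOTO(I, 'F') = CLOSURE({ [A → αX.β] : [A → α.Xβ] ∈ I, X = 'F' })

Items with dot before 'F', with the dot advanced:
  [D → . F c F] → [D → F . c F]
Closure adds nothing (no advanced item has the dot before a non-terminal).

GOTO = { [D → F . c F] }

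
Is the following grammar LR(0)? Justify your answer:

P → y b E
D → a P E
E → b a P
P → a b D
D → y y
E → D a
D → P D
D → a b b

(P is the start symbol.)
Yes, the grammar is LR(0)

A grammar is LR(0) if no state in the canonical LR(0) collection has:
  - both a shift item (dot before a terminal) and a complete item (shift-reduce conflict), or
  - two or more complete items (reduce-reduce conflict; the accept item [P' → P .] counts as a complete item here).

Augment with P' → P and build the canonical LR(0) collection (I0 = CLOSURE({[P' → . P]}), then GOTO on every symbol after a dot until no new states appear). It has 22 states:
  I0: { [P → . a b D], [P → . y b E], [P' → . P] }  — shift
  I1: { [P' → P .] }  — accept
  I2: { [P → a . b D] }  — shift
  I3: { [P → y . b E] }  — shift
  I4: { [D → . P D], [D → . a P E], [D → . a b b], [D → . y y], [E → . D a], [E → . b a P], [P → . a b D], [P → . y b E], [P → y b . E] }  — shift
  I5: { [E → D . a] }  — shift
  I6: { [P → y b E .] }  — reduce
  I7: { [D → . P D], [D → . a P E], [D → . a b b], [D → . y y], [D → P . D], [P → . a b D], [P → . y b E] }  — shift
  I8: { [D → a . P E], [D → a . b b], [P → . a b D], [P → . y b E], [P → a . b D] }  — shift
  I9: { [E → b . a P] }  — shift
  I10: { [D → y . y], [P → y . b E] }  — shift
  I11: { [D → y y .] }  — reduce
  I12: { [E → b a . P], [P → . a b D], [P → . y b E] }  — shift
  I13: { [E → b a P .] }  — reduce
  I14: { [D → . P D], [D → . a P E], [D → . a b b], [D → . y y], [D → a P . E], [E → . D a], [E → . b a P], [P → . a b D], [P → . y b E] }  — shift
  I15: { [D → . P D], [D → . a P E], [D → . a b b], [D → . y y], [D → a b . b], [P → . a b D], [P → . y b E], [P → a b . D] }  — shift
  I16: { [P → a b D .] }  — reduce
  I17: { [D → a b b .] }  — reduce
  I18: { [D → a P E .] }  — reduce
  I19: { [D → P D .] }  — reduce
  I20: { [E → D a .] }  — reduce
  I21: { [D → . P D], [D → . a P E], [D → . a b b], [D → . y y], [P → . a b D], [P → . y b E], [P → a b . D] }  — shift

Every state is either a pure shift/goto state or contains exactly one complete item and nothing to shift — no conflicts. The grammar is LR(0).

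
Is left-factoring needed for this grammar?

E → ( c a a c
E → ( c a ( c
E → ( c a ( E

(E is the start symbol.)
Left-factoring is needed when two productions for the same non-terminal
share a common prefix on the right-hand side.

Productions for E:
  E → ( c a a c
  E → ( c a ( c
  E → ( c a ( E

Found common prefix '( c a' in productions for E

Answer: Yes, E has productions with common prefix '( c a'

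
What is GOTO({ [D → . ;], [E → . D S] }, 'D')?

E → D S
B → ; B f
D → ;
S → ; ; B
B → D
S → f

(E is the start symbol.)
{ [E → D . S], [S → . ; ; B], [S → . f] }

GOTO(I, 'D') = CLOSURE({ [A → αX.β] : [A → α.Xβ] ∈ I, X = 'D' })

Items with dot before 'D', with the dot advanced:
  [E → . D S] → [E → D . S]
Closure of the advanced items:
  [E → D . S] has the dot before S: add [S → . ; ; B], [S → . f]

GOTO = { [E → D . S], [S → . ; ; B], [S → . f] }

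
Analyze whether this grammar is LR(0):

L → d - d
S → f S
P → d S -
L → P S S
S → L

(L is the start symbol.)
Augment with L' → L and build the canonical LR(0) collection (I0 = CLOSURE({[L' → . L]}), then GOTO on every symbol after a dot until no new states appear). It has 13 states:
  I0: { [L → . P S S], [L → . d - d], [L' → . L], [P → . d S -] }  — shift
  I1: { [L' → L .] }  — accept
  I2: { [L → . P S S], [L → . d - d], [L → P . S S], [P → . d S -], [S → . L], [S → . f S] }  — shift
  I3: { [L → . P S S], [L → . d - d], [L → d . - d], [P → . d S -], [P → d . S -], [S → . L], [S → . f S] }  — shift
  I4: { [L → d - . d] }  — shift
  I5: { [S → L .] }  — reduce
  I6: { [P → d S . -] }  — shift
  I7: { [L → . P S S], [L → . d - d], [P → . d S -], [S → . L], [S → . f S], [S → f . S] }  — shift
  I8: { [S → f S .] }  — reduce
  I9: { [P → d S - .] }  — reduce
  I10: { [L → d - d .] }  — reduce
  I11: { [L → . P S S], [L → . d - d], [L → P S . S], [P → . d S -], [S → . L], [S → . f S] }  — shift
  I12: { [L → P S S .] }  — reduce

Every state is either a pure shift/goto state or contains exactly one complete item and nothing to shift — no conflicts. The grammar is LR(0).

Answer: Yes, the grammar is LR(0)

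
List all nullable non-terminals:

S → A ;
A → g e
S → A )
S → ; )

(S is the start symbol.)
A non-terminal is nullable if it can derive ε (the empty string): either it has an ε-production, or it has a production whose right-hand side consists entirely of nullable non-terminals.

There are no ε-productions, so no non-terminal can derive ε.
No non-terminals are nullable.

Answer: None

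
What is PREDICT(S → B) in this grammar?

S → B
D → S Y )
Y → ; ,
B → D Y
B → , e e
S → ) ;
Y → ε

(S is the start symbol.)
{ ')', ',' }

PREDICT(S → B) = (FIRST(RHS) \ {ε}) ∪ (FOLLOW(S) if ε ∈ FIRST(RHS), i.e. RHS ⇒* ε)
FIRST(B) = { ')', ',' }
FIRST(B) = { ')', ',' }
ε ∉ FIRST(B), so FOLLOW(S) is not added.
PREDICT(S → B) = { ')', ',' }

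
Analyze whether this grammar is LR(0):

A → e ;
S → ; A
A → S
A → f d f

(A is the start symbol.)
Augment with A' → A and build the canonical LR(0) collection (I0 = CLOSURE({[A' → . A]}), then GOTO on every symbol after a dot until no new states appear). It has 10 states:
  I0: { [A → . S], [A → . e ;], [A → . f d f], [A' → . A], [S → . ; A] }  — shift
  I1: { [A → . S], [A → . e ;], [A → . f d f], [S → . ; A], [S → ; . A] }  — shift
  I2: { [A' → A .] }  — accept
  I3: { [A → S .] }  — reduce
  I4: { [A → e . ;] }  — shift
  I5: { [A → f . d f] }  — shift
  I6: { [A → f d . f] }  — shift
  I7: { [A → f d f .] }  — reduce
  I8: { [A → e ; .] }  — reduce
  I9: { [S → ; A .] }  — reduce

Every state is either a pure shift/goto state or contains exactly one complete item and nothing to shift — no conflicts. The grammar is LR(0).

Answer: Yes, the grammar is LR(0)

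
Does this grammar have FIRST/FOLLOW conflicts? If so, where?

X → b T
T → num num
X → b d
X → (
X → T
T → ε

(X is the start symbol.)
No FIRST/FOLLOW conflicts.

Nullable non-terminals: T, X.
FIRST sets used below: FIRST(T) = { 'num', ε }

T: nullable alternative(s) T → ε; FOLLOW(T) = { $ }
  T → num num: FIRST \ {ε} = { 'num' } — disjoint from FOLLOW(T)
  T → ε: FIRST \ {ε} = { } — this is the only nullable alternative, skip

X: nullable alternative(s) X → T; FOLLOW(X) = { $ }
  X → b T: FIRST \ {ε} = { 'b' } — disjoint from FOLLOW(X)
  X → b d: FIRST \ {ε} = { 'b' } — disjoint from FOLLOW(X)
  X → (: FIRST \ {ε} = { '(' } — disjoint from FOLLOW(X)
  X → T: FIRST \ {ε} = { 'num' } — this is the only nullable alternative, skip

No FIRST/FOLLOW conflicts found.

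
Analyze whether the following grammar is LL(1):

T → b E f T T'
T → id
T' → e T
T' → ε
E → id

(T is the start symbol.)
No. Predict set conflict for T': { 'e' }

A grammar is LL(1) if for each non-terminal N with multiple productions, the predict sets of those productions are pairwise disjoint, where PREDICT(N → α) = (FIRST(α) \ {ε}) ∪ (FOLLOW(N) if α ⇒* ε).

Relevant sets:
  FOLLOW(T') = { $, 'e' }

For T:
  PREDICT(T → b E f T T') = { 'b' }
  PREDICT(T → id) = { 'id' }
For T':
  PREDICT(T' → e T) = { 'e' }
  PREDICT(T' → ε) = { $, 'e' }
E has a single production, so nothing to check there.

Conflict found: Predict set conflict for T': { 'e' }
The grammar is NOT LL(1).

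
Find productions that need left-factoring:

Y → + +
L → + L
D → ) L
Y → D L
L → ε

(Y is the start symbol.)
Left-factoring is needed when two productions for the same non-terminal
share a common prefix on the right-hand side.

Productions for Y:
  Y → + +
  Y → D L
Productions for L:
  L → + L
  L → ε

No common prefixes found.

Answer: No, left-factoring is not needed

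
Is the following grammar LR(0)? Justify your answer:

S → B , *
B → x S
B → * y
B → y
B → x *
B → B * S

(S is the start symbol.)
No. Shift-reduce conflict between [B → x * .] and [B → * . y]

Augment with S' → S and build the canonical LR(0) collection (I0 = CLOSURE({[S' → . S]}), then GOTO on every symbol after a dot until no new states appear). It has 13 states:
  I0: { [B → . * y], [B → . B * S], [B → . x *], [B → . x S], [B → . y], [S → . B , *], [S' → . S] }  — shift
  I1: { [B → * . y] }  — shift
  I2: { [B → B . * S], [S → B . , *] }  — shift
  I3: { [S' → S .] }  — accept
  I4: { [B → . * y], [B → . B * S], [B → . x *], [B → . x S], [B → . y], [B → x . *], [B → x . S], [S → . B , *] }  — shift
  I5: { [B → y .] }  — reduce
  I6: { [B → * . y], [B → x * .] }  — shift, reduce
  I7: { [B → x S .] }  — reduce
  I8: { [B → * y .] }  — reduce
  I9: { [B → . * y], [B → . B * S], [B → . x *], [B → . x S], [B → . y], [B → B * . S], [S → . B , *] }  — shift
  I10: { [S → B , . *] }  — shift
  I11: { [S → B , * .] }  — reduce
  I12: { [B → B * S .] }  — reduce

Conflict in state I6:
  Shift-reduce conflict between [B → x * .] and [B → * . y]
So the grammar is NOT LR(0).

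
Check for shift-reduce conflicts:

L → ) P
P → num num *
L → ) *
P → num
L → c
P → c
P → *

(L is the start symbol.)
Yes — I7: [P → num .] vs [P → num . num *]

A shift-reduce conflict occurs when an LR(0) state has both:
  - a complete (reduce) item [A → α .] (dot at the end), and
  - a shift item [B → β . c γ] (dot before a terminal).

Augment with L' → L and build the canonical LR(0) collection (I0 = CLOSURE({[L' → . L]}), then GOTO on every symbol after a dot until no new states appear). It has 10 states:
  I0: { [L → . ) *], [L → . ) P], [L → . c], [L' → . L] }  — shift
  I1: { [L → ) . *], [L → ) . P], [P → . *], [P → . c], [P → . num num *], [P → . num] }  — shift
  I2: { [L' → L .] }  — accept
  I3: { [L → c .] }  — reduce
  I4: { [L → ) * .], [P → * .] }  — 2 reduces
  I5: { [L → ) P .] }  — reduce
  I6: { [P → c .] }  — reduce
  I7: { [P → num . num *], [P → num .] }  — shift, reduce
  I8: { [P → num num . *] }  — shift
  I9: { [P → num num * .] }  — reduce

I7 contains reduce item [P → num .] and shift item [P → num . num *] — shift-reduce conflict.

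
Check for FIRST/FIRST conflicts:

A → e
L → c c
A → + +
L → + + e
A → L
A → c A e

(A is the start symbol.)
Yes. A → '+' '+' / A → L on { '+' }; A → L / A → c A e on { 'c' }

FIRST sets of the non-terminals at (or reachable through a nullable prefix from) the front of some alternative:
  FIRST(L) = { '+', 'c' }

Productions for A:
  A → e: FIRST = { 'e' }
  A → + +: FIRST = { '+' }
  A → L: FIRST = { '+', 'c' }
  A → c A e: FIRST = { 'c' }
Productions for L:
  L → c c: FIRST = { 'c' }
  L → + + e: FIRST = { '+' }

Conflict for A: A → + + and A → L
  Overlap: { '+' }
Conflict for A: A → L and A → c A e
  Overlap: { 'c' }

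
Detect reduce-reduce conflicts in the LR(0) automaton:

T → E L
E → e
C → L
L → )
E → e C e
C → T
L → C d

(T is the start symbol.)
A reduce-reduce conflict occurs when an LR(0) state has two complete items [A → α .] and [B → β .] — both call for a reduction, and with no lookahead the parser cannot choose between them.

Augment with T' → T and build the canonical LR(0) collection (I0 = CLOSURE({[T' → . T]}), then GOTO on every symbol after a dot until no new states appear). It has 12 states:
  I0: { [E → . e C e], [E → . e], [T → . E L], [T' → . T] }  — shift
  I1: { [C → . L], [C → . T], [E → . e C e], [E → . e], [L → . )], [L → . C d], [T → . E L], [T → E . L] }  — shift
  I2: { [T' → T .] }  — accept
  I3: { [C → . L], [C → . T], [E → . e C e], [E → . e], [E → e . C e], [E → e .], [L → . )], [L → . C d], [T → . E L] }  — shift, reduce
  I4: { [L → ) .] }  — reduce
  I5: { [E → e C . e], [L → C . d] }  — shift
  I6: { [C → L .] }  — reduce
  I7: { [C → T .] }  — reduce
  I8: { [L → C d .] }  — reduce
  I9: { [E → e C e .] }  — reduce
  I10: { [L → C . d] }  — shift
  I11: { [C → L .], [T → E L .] }  — 2 reduces

I11 contains complete items [C → L .], [T → E L .] — reduce-reduce conflict.

Answer: Yes — I11: [C → L .] vs [T → E L .]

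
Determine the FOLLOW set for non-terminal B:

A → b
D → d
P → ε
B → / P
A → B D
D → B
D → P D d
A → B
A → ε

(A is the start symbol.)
{ $, '/', 'd' }

To compute FOLLOW(B), find every occurrence of B on a right-hand side N → α B β: add FIRST(β) \ {ε}, and if β is empty or nullable also add FOLLOW(N). Iterate to a fixed point.

In A → B D: B is followed by D, add FIRST(D) \ {ε} = { '/', 'd' }
In D → B: B is at the end, add FOLLOW(D)
In A → B: B is at the end, add FOLLOW(A)

The FOLLOW sets referred to above (computed the same way, to a fixed point):
  FOLLOW(D) = { $, 'd' }
  FOLLOW(A) = { $ }

Taking the union: FOLLOW(B) = { $, '/', 'd' }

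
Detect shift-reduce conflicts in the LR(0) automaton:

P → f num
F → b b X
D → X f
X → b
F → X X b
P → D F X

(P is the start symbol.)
Yes — I10: [X → b .] vs [F → b . b X]

A shift-reduce conflict occurs when an LR(0) state has both:
  - a complete (reduce) item [A → α .] (dot at the end), and
  - a shift item [B → β . c γ] (dot before a terminal).

Augment with P' → P and build the canonical LR(0) collection (I0 = CLOSURE({[P' → . P]}), then GOTO on every symbol after a dot until no new states appear). It has 16 states:
  I0: { [D → . X f], [P → . D F X], [P → . f num], [P' → . P], [X → . b] }  — shift
  I1: { [F → . X X b], [F → . b b X], [P → D . F X], [X → . b] }  — shift
  I2: { [P' → P .] }  — accept
  I3: { [D → X . f] }  — shift
  I4: { [X → b .] }  — reduce
  I5: { [P → f . num] }  — shift
  I6: { [P → f num .] }  — reduce
  I7: { [D → X f .] }  — reduce
  I8: { [P → D F . X], [X → . b] }  — shift
  I9: { [F → X . X b], [X → . b] }  — shift
  I10: { [F → b . b X], [X → b .] }  — shift, reduce
  I11: { [F → b b . X], [X → . b] }  — shift
  I12: { [F → b b X .] }  — reduce
  I13: { [F → X X . b] }  — shift
  I14: { [F → X X b .] }  — reduce
  I15: { [P → D F X .] }  — reduce

I10 contains reduce item [X → b .] and shift item [F → b . b X] — shift-reduce conflict.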